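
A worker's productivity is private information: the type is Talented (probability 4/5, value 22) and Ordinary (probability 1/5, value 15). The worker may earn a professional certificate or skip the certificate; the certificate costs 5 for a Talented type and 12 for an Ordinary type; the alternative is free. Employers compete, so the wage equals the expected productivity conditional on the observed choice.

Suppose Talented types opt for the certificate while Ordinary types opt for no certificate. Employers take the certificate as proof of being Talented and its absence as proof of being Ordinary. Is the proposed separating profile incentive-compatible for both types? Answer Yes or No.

Under these beliefs, the certificate earns wage 22 and no certificate earns wage 15.
Talented: the certificate nets 22 − 5 = 17; no certificate nets 15. Talented prefers the certificate.
Ordinary: the certificate nets 22 − 12 = 10; no certificate nets 15. Ordinary prefers no certificate.
Neither type deviates, so the separating profile is an equilibrium.

Yes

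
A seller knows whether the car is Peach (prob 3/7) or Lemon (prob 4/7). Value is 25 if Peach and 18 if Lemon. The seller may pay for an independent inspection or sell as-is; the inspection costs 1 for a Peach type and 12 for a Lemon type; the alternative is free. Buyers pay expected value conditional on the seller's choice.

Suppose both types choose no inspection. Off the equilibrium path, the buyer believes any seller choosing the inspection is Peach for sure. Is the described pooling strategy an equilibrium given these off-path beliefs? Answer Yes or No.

No

On path, the buyer holds the prior and pays 3/7·25 + 4/7·18 = 21. Off path (the inspection), believing Peach, it pays 25.
Peach: no inspection nets 21; the inspection nets 25 − 1 = 24. Peach would deviate.
Lemon: no inspection nets 21; the inspection nets 25 − 12 = 13. Lemon stays.
A type deviates, so pooling fails.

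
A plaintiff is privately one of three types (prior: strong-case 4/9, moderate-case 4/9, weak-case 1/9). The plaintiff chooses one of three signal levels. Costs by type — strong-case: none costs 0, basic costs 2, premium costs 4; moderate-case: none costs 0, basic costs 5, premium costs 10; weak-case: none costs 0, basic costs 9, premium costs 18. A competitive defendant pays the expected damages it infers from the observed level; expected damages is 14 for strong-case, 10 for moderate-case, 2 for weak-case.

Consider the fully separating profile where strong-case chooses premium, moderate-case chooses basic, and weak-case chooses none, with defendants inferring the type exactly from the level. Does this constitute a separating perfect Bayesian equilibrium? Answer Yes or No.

Yes

Separating settlements: premium → 14, basic → 10, none → 2.
strong-case (assigned premium): none: 2 − 0 = 2; basic: 10 − 2 = 8; premium: 14 − 4 = 10. strong-case stays.
moderate-case (assigned basic): none: 2 − 0 = 2; basic: 10 − 5 = 5; premium: 14 − 10 = 4. moderate-case stays.
weak-case (assigned none): none: 2 − 0 = 2; basic: 10 − 9 = 1; premium: 14 − 18 = -4. weak-case stays.
Every type prefers its assigned level; separation holds.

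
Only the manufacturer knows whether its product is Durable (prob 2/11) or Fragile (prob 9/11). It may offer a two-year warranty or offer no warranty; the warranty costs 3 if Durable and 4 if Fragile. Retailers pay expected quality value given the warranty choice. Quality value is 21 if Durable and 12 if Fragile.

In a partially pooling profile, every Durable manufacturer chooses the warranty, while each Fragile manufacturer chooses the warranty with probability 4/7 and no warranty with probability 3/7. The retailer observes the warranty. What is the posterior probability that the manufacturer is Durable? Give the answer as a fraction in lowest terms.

7/25

P(the warranty) = (2/11)·1 + (9/11)·(4/7) = 50/77.
By Bayes' rule, P(Durable | the warranty) = (2/11) / (50/77) = 7/25.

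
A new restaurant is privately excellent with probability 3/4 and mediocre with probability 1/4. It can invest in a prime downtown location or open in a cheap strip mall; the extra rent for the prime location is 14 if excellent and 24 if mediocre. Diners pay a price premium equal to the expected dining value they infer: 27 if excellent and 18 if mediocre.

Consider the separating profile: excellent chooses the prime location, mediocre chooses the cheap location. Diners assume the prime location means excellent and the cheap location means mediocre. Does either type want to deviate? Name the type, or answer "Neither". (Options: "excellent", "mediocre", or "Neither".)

The prime location pays 27; the cheap location pays 18.
excellent: assigned the prime location, nets 27 − 14 = 13; deviating to the cheap location nets 18.
mediocre: assigned the cheap location, nets 18; deviating to the prime location nets 27 − 24 = 3.
The excellent type gains 5 by deviating.

excellent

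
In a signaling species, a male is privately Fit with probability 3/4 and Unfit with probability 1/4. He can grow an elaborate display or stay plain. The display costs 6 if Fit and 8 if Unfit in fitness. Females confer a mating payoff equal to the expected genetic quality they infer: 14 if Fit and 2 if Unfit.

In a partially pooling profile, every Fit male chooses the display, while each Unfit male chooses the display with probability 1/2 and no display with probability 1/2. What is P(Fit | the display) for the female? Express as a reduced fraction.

P(the display) = (3/4)·1 + (1/4)·(1/2) = 7/8.
By Bayes' rule, P(Fit | the display) = (3/4) / (7/8) = 6/7.

6/7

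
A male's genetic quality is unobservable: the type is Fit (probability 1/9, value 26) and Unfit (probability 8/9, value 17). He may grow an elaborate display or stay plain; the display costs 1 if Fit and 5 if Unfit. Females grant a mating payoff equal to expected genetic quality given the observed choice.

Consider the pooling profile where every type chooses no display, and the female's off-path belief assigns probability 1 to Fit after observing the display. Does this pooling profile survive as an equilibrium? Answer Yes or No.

No

On path, the female holds the prior and pays 1/9·26 + 8/9·17 = 18. Off path (the display), believing Fit, it pays 26.
Fit: no display nets 18; the display nets 26 − 1 = 25. Fit would deviate.
Unfit: no display nets 18; the display nets 26 − 5 = 21. Unfit would deviate.
A type deviates, so pooling fails.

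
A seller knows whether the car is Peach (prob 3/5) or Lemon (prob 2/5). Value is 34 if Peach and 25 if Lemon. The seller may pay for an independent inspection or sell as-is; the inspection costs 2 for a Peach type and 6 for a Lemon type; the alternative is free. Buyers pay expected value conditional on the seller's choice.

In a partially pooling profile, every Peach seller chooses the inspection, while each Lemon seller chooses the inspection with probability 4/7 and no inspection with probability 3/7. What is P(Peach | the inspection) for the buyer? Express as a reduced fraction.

21/29

P(the inspection) = (3/5)·1 + (2/5)·(4/7) = 29/35.
By Bayes' rule, P(Peach | the inspection) = (3/5) / (29/35) = 21/29.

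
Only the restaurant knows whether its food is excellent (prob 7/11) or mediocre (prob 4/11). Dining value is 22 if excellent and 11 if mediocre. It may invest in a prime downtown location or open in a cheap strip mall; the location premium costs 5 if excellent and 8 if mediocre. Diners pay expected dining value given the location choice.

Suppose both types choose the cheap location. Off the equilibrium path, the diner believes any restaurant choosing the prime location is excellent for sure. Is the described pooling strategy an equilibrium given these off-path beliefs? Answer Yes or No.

Yes

On path, the diner holds the prior and pays 7/11·22 + 4/11·11 = 18. Off path (the prime location), believing excellent, it pays 22.
excellent: the cheap location nets 18; the prime location nets 22 − 5 = 17. excellent stays.
mediocre: the cheap location nets 18; the prime location nets 22 − 8 = 14. mediocre stays.
No type deviates, so pooling is sustained.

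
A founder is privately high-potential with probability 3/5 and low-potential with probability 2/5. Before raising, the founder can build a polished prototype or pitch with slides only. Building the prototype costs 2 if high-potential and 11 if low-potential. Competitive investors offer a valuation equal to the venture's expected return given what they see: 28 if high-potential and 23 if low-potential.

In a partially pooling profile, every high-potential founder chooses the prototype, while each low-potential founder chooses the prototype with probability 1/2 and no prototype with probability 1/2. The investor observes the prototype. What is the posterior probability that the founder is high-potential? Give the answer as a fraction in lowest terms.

3/4

P(the prototype) = (3/5)·1 + (2/5)·(1/2) = 4/5.
By Bayes' rule, P(high-potential | the prototype) = (3/5) / (4/5) = 3/4.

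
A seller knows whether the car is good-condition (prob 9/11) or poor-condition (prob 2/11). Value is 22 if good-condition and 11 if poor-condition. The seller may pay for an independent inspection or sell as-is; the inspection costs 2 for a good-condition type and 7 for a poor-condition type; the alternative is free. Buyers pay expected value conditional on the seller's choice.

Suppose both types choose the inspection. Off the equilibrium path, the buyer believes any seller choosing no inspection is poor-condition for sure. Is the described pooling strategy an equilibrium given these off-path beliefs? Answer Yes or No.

On path, the buyer holds the prior and pays 9/11·22 + 2/11·11 = 20. Off path (no inspection), believing poor-condition, it pays 11.
good-condition: the inspection nets 20 − 2 = 18; no inspection nets 11. good-condition stays.
poor-condition: the inspection nets 20 − 7 = 13; no inspection nets 11. poor-condition stays.
No type deviates, so pooling is sustained.

Yes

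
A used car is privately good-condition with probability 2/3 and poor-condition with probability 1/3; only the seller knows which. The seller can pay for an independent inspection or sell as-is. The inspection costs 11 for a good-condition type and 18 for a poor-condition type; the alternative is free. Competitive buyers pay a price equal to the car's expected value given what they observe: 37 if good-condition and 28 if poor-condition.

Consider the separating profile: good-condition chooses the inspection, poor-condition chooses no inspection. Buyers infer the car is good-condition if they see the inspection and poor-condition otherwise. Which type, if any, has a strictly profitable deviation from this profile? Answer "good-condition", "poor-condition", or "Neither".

The inspection pays 37; no inspection pays 28.
good-condition: assigned the inspection, nets 37 − 11 = 26; deviating to no inspection nets 28.
poor-condition: assigned no inspection, nets 28; deviating to the inspection nets 37 − 18 = 19.
The good-condition type gains 2 by deviating.

good-condition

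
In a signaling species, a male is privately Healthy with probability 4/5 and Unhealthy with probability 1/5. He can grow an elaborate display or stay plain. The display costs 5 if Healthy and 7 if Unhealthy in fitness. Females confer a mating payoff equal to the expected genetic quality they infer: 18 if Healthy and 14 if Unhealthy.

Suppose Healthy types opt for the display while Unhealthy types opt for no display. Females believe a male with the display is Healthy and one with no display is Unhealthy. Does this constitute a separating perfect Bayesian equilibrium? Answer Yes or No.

Under these beliefs, the display earns mating payoff 18 and no display earns mating payoff 14.
Healthy: the display nets 18 − 5 = 13; no display nets 14. Healthy would deviate to no display.
Unhealthy: the display nets 18 − 7 = 11; no display nets 14. Unhealthy prefers no display.
Healthy has a profitable deviation, so the profile is not an equilibrium.

No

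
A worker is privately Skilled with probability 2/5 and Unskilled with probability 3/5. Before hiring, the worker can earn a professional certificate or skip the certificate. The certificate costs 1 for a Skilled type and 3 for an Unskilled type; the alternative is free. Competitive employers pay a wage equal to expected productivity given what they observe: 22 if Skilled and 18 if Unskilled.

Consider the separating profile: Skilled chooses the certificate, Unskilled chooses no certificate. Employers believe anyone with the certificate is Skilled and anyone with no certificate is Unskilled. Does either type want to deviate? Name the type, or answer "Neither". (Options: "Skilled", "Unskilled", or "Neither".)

Unskilled

The certificate pays 22; no certificate pays 18.
Skilled: assigned the certificate, nets 22 − 1 = 21; deviating to no certificate nets 18.
Unskilled: assigned no certificate, nets 18; deviating to the certificate nets 22 − 3 = 19.
The Unskilled type gains 1 by deviating.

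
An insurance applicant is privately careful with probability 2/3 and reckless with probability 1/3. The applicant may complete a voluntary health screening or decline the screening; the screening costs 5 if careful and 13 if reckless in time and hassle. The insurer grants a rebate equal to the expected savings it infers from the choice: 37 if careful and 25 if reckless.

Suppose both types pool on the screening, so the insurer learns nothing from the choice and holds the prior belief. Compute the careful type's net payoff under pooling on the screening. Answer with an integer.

28

Pooled rebate = 2/3·37 + 1/3·25 = 33.
careful pays cost 5 for the screening, so net payoff = 33 − 5 = 28.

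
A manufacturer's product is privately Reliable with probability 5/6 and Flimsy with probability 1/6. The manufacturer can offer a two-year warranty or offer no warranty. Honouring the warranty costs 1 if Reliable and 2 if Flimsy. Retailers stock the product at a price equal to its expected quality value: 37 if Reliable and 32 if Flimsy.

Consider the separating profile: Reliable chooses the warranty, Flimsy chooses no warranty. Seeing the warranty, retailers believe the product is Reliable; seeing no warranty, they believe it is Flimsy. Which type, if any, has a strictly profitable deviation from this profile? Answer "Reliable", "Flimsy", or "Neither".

The warranty pays 37; no warranty pays 32.
Reliable: assigned the warranty, nets 37 − 1 = 36; deviating to no warranty nets 32.
Flimsy: assigned no warranty, nets 32; deviating to the warranty nets 37 − 2 = 35.
The Flimsy type gains 3 by deviating.

Flimsy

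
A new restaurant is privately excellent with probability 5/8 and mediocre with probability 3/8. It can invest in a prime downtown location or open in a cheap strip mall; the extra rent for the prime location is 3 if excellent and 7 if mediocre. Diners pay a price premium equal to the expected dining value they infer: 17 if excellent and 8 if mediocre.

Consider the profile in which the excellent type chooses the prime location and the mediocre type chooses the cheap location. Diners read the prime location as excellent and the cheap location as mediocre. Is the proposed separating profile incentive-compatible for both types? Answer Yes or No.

No

Under these beliefs, the prime location earns price premium 17 and the cheap location earns price premium 8.
excellent: the prime location nets 17 − 3 = 14; the cheap location nets 8. excellent prefers the prime location.
mediocre: the prime location nets 17 − 7 = 10; the cheap location nets 8. mediocre would deviate to the prime location.
mediocre has a profitable deviation, so the profile is not an equilibrium.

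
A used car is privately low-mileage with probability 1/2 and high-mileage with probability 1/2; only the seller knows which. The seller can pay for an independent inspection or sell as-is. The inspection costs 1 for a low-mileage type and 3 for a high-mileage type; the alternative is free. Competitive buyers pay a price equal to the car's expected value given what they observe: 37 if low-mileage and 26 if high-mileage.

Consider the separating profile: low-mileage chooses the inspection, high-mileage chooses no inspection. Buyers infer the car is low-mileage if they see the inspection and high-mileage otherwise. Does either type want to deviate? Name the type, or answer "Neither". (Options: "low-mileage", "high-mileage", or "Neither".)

The inspection pays 37; no inspection pays 26.
low-mileage: assigned the inspection, nets 37 − 1 = 36; deviating to no inspection nets 26.
high-mileage: assigned no inspection, nets 26; deviating to the inspection nets 37 − 3 = 34.
The high-mileage type gains 8 by deviating.

high-mileage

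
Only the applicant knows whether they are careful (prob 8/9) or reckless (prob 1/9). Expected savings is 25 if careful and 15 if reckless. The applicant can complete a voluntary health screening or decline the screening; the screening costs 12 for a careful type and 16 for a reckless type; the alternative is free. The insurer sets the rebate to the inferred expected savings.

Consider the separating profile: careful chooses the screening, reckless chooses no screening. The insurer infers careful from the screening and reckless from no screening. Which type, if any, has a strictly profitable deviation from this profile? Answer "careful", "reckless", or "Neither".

careful

The screening pays 25; no screening pays 15.
careful: assigned the screening, nets 25 − 12 = 13; deviating to no screening nets 15.
reckless: assigned no screening, nets 15; deviating to the screening nets 25 − 16 = 9.
The careful type gains 2 by deviating.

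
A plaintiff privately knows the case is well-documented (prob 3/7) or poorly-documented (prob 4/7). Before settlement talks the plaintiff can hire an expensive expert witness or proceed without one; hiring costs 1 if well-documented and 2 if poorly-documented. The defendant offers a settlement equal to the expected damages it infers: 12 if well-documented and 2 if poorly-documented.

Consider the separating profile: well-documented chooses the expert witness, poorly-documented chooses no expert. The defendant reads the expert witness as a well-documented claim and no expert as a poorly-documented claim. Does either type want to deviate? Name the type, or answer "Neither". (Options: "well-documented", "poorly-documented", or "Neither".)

The expert witness pays 12; no expert pays 2.
well-documented: assigned the expert witness, nets 12 − 1 = 11; deviating to no expert nets 2.
poorly-documented: assigned no expert, nets 2; deviating to the expert witness nets 12 − 2 = 10.
The poorly-documented type gains 8 by deviating.

poorly-documented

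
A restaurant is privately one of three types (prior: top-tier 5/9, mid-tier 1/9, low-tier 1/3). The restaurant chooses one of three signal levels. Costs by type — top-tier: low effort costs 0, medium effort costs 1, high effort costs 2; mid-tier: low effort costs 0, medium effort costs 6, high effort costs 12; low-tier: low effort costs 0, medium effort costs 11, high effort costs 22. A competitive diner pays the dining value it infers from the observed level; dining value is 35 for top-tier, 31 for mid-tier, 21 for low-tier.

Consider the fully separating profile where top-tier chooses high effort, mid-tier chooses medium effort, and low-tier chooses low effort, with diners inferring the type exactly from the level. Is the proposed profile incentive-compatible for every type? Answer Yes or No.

Separating price premiums: high effort → 35, medium effort → 31, low effort → 21.
top-tier (assigned high effort): low effort: 21 − 0 = 21; medium effort: 31 − 1 = 30; high effort: 35 − 2 = 33. top-tier stays.
mid-tier (assigned medium effort): low effort: 21 − 0 = 21; medium effort: 31 − 6 = 25; high effort: 35 − 12 = 23. mid-tier stays.
low-tier (assigned low effort): low effort: 21 − 0 = 21; medium effort: 31 − 11 = 20; high effort: 35 − 22 = 13. low-tier stays.
Every type prefers its assigned level; separation holds.

Yes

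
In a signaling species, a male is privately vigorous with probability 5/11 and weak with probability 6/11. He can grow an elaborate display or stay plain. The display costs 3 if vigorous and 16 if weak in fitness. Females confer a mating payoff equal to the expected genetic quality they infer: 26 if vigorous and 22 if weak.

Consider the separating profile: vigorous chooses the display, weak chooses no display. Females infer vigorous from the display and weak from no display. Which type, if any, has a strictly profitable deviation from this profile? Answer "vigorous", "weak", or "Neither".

The display pays 26; no display pays 22.
vigorous: assigned the display, nets 26 − 3 = 23; deviating to no display nets 22.
weak: assigned no display, nets 22; deviating to the display nets 26 − 16 = 10.
Both types strictly prefer their assigned action; no profitable deviation.

Neither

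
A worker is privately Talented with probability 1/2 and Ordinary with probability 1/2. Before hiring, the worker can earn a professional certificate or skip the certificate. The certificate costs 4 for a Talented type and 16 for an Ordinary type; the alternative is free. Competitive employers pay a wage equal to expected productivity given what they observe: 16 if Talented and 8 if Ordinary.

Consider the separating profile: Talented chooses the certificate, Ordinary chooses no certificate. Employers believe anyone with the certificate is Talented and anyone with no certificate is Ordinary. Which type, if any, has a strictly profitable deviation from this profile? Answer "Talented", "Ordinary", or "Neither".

The certificate pays 16; no certificate pays 8.
Talented: assigned the certificate, nets 16 − 4 = 12; deviating to no certificate nets 8.
Ordinary: assigned no certificate, nets 8; deviating to the certificate nets 16 − 16 = 0.
Both types strictly prefer their assigned action; no profitable deviation.

Neither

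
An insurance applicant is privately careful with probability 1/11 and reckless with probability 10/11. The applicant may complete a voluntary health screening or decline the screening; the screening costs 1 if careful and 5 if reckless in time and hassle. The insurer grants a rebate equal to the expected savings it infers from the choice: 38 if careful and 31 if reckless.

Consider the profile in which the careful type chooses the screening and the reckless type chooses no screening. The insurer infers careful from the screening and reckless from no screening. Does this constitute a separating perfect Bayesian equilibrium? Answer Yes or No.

Under these beliefs, the screening earns rebate 38 and no screening earns rebate 31.
careful: the screening nets 38 − 1 = 37; no screening nets 31. careful prefers the screening.
reckless: the screening nets 38 − 5 = 33; no screening nets 31. reckless would deviate to the screening.
reckless has a profitable deviation, so the profile is not an equilibrium.

No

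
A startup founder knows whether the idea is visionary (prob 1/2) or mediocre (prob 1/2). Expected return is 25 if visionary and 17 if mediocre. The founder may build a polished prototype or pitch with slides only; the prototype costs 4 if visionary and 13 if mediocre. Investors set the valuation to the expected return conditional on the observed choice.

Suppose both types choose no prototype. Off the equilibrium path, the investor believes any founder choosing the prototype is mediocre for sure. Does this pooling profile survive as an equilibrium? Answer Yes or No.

On path, the investor holds the prior and pays 1/2·25 + 1/2·17 = 21. Off path (the prototype), believing mediocre, it pays 17.
visionary: no prototype nets 21; the prototype nets 17 − 4 = 13. visionary stays.
mediocre: no prototype nets 21; the prototype nets 17 − 13 = 4. mediocre stays.
No type deviates, so pooling is sustained.

Yes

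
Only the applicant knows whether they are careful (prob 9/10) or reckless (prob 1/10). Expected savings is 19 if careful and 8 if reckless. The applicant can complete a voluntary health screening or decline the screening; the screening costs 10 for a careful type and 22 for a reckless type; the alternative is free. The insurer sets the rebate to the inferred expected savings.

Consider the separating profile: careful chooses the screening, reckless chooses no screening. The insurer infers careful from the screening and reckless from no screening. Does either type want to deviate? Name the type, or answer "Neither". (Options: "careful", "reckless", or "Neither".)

Neither

The screening pays 19; no screening pays 8.
careful: assigned the screening, nets 19 − 10 = 9; deviating to no screening nets 8.
reckless: assigned no screening, nets 8; deviating to the screening nets 19 − 22 = -3.
Both types strictly prefer their assigned action; no profitable deviation.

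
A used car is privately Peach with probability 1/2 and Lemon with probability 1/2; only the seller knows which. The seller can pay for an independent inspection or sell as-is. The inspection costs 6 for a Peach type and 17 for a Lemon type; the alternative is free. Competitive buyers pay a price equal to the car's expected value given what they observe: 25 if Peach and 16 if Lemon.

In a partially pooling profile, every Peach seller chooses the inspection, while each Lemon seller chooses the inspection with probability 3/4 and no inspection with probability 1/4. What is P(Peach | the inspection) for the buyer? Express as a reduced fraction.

4/7

P(the inspection) = (1/2)·1 + (1/2)·(3/4) = 7/8.
By Bayes' rule, P(Peach | the inspection) = (1/2) / (7/8) = 4/7.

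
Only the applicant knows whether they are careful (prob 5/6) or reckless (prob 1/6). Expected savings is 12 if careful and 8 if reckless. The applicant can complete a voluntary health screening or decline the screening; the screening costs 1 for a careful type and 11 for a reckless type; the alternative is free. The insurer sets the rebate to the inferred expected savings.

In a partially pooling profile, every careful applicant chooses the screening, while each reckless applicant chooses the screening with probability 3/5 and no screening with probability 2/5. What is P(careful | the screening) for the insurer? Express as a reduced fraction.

P(the screening) = (5/6)·1 + (1/6)·(3/5) = 14/15.
By Bayes' rule, P(careful | the screening) = (5/6) / (14/15) = 25/28.

25/28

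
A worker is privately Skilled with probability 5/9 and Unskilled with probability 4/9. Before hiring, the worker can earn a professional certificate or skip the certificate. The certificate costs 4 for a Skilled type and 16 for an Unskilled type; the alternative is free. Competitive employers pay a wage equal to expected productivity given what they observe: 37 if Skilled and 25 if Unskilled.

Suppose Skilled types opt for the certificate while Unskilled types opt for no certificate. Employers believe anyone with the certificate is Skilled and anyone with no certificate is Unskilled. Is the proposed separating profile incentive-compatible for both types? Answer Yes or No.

Yes

Under these beliefs, the certificate earns wage 37 and no certificate earns wage 25.
Skilled: the certificate nets 37 − 4 = 33; no certificate nets 25. Skilled prefers the certificate.
Unskilled: the certificate nets 37 − 16 = 21; no certificate nets 25. Unskilled prefers no certificate.
Neither type deviates, so the separating profile is an equilibrium.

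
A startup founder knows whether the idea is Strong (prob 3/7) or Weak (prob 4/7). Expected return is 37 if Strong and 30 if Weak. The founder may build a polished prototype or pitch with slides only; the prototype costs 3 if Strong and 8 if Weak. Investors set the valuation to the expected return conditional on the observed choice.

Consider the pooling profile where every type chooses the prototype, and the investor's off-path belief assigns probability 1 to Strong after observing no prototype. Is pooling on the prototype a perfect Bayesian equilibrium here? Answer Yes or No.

On path, the investor holds the prior and pays 3/7·37 + 4/7·30 = 33. Off path (no prototype), believing Strong, it pays 37.
Strong: the prototype nets 33 − 3 = 30; no prototype nets 37. Strong would deviate.
Weak: the prototype nets 33 − 8 = 25; no prototype nets 37. Weak would deviate.
A type deviates, so pooling fails.

No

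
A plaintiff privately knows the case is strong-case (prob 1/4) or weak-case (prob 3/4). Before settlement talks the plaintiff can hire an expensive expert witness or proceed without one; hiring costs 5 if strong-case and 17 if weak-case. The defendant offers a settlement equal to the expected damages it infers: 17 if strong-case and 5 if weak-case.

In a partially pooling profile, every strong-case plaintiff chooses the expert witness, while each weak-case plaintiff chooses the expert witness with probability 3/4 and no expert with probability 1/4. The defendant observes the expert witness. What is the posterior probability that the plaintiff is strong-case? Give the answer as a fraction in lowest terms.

P(the expert witness) = (1/4)·1 + (3/4)·(3/4) = 13/16.
By Bayes' rule, P(strong-case | the expert witness) = (1/4) / (13/16) = 4/13.

4/13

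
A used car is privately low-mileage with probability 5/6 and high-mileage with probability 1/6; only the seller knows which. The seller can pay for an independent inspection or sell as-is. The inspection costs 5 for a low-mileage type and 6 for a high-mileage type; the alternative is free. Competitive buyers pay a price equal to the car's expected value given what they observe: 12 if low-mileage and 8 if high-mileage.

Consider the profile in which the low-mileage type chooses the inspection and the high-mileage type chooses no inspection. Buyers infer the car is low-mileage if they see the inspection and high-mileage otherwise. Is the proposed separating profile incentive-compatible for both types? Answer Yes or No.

No

Under these beliefs, the inspection earns price 12 and no inspection earns price 8.
low-mileage: the inspection nets 12 − 5 = 7; no inspection nets 8. low-mileage would deviate to no inspection.
high-mileage: the inspection nets 12 − 6 = 6; no inspection nets 8. high-mileage prefers no inspection.
low-mileage has a profitable deviation, so the profile is not an equilibrium.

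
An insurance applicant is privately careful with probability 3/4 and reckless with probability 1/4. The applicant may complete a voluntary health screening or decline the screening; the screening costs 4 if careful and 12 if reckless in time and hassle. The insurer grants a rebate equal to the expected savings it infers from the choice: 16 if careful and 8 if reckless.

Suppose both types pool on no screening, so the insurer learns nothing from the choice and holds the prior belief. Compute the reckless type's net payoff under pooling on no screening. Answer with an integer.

Pooled rebate = 3/4·16 + 1/4·8 = 14.
reckless pays no cost for no screening, so net payoff = 14.

14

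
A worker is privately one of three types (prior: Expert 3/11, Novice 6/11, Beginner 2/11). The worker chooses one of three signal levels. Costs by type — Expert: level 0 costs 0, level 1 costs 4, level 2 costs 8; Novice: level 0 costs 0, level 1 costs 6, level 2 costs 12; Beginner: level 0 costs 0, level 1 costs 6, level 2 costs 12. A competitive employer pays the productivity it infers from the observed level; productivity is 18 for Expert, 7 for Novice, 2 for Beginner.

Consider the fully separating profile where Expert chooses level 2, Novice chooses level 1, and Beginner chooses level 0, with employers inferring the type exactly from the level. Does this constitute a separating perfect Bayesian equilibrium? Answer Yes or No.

Separating wages: level 2 → 18, level 1 → 7, level 0 → 2.
Expert (assigned level 2): level 0: 2 − 0 = 2; level 1: 7 − 4 = 3; level 2: 18 − 8 = 10. Expert stays.
Novice (assigned level 1): level 0: 2 − 0 = 2; level 1: 7 − 6 = 1; level 2: 18 − 12 = 6. Novice prefers level 2.
Beginner (assigned level 0): level 0: 2 − 0 = 2; level 1: 7 − 6 = 1; level 2: 18 − 12 = 6. Beginner prefers level 2.
At least one type deviates; the separating profile fails.

No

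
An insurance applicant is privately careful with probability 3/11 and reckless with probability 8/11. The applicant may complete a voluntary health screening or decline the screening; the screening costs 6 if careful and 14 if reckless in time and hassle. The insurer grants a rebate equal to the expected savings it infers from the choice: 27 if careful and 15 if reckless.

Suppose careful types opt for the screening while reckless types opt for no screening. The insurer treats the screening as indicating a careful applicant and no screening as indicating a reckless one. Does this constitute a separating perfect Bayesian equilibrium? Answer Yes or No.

Yes

Under these beliefs, the screening earns rebate 27 and no screening earns rebate 15.
careful: the screening nets 27 − 6 = 21; no screening nets 15. careful prefers the screening.
reckless: the screening nets 27 − 14 = 13; no screening nets 15. reckless prefers no screening.
Neither type deviates, so the separating profile is an equilibrium.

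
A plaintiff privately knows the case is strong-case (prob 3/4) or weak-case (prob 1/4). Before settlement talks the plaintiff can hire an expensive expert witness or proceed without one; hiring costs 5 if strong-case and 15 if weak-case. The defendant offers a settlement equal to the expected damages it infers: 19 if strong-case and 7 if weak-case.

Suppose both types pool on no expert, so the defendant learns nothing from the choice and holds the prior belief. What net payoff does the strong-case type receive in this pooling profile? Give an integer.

Pooled settlement = 3/4·19 + 1/4·7 = 16.
strong-case pays no cost for no expert, so net payoff = 16.

16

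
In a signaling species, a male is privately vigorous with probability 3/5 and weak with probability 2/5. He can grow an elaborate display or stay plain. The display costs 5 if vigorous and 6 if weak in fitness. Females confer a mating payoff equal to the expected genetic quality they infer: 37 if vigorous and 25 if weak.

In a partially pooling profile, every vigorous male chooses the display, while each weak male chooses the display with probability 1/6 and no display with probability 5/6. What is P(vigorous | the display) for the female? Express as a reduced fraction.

9/10

P(the display) = (3/5)·1 + (2/5)·(1/6) = 2/3.
By Bayes' rule, P(vigorous | the display) = (3/5) / (2/3) = 9/10.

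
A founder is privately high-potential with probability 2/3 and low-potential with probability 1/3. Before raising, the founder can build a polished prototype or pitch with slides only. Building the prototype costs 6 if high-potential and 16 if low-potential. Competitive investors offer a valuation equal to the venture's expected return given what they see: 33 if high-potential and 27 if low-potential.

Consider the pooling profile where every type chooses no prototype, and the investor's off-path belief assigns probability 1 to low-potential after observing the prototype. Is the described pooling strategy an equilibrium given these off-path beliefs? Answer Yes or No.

On path, the investor holds the prior and pays 2/3·33 + 1/3·27 = 31. Off path (the prototype), believing low-potential, it pays 27.
high-potential: no prototype nets 31; the prototype nets 27 − 6 = 21. high-potential stays.
low-potential: no prototype nets 31; the prototype nets 27 − 16 = 11. low-potential stays.
No type deviates, so pooling is sustained.

Yes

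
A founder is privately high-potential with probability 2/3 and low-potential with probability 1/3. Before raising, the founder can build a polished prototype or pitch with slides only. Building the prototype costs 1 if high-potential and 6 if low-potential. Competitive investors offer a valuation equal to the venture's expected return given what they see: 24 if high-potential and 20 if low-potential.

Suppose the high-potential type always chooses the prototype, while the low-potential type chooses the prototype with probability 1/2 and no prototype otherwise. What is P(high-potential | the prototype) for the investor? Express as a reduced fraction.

4/5

P(the prototype) = (2/3)·1 + (1/3)·(1/2) = 5/6.
By Bayes' rule, P(high-potential | the prototype) = (2/3) / (5/6) = 4/5.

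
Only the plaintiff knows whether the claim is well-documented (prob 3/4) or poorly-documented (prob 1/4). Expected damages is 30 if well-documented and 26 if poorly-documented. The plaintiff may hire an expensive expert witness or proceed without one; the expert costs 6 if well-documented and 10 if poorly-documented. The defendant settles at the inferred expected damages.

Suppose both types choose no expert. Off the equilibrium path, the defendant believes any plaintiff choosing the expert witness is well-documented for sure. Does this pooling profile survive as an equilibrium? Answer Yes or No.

On path, the defendant holds the prior and pays 3/4·30 + 1/4·26 = 29. Off path (the expert witness), believing well-documented, it pays 30.
well-documented: no expert nets 29; the expert witness nets 30 − 6 = 24. well-documented stays.
poorly-documented: no expert nets 29; the expert witness nets 30 − 10 = 20. poorly-documented stays.
No type deviates, so pooling is sustained.

Yes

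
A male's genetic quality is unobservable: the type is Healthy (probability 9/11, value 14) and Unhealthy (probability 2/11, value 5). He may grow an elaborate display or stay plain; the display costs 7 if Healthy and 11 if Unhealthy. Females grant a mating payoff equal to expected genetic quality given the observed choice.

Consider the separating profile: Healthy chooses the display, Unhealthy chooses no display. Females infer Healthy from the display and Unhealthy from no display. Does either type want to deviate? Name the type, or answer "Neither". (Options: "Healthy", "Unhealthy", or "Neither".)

The display pays 14; no display pays 5.
Healthy: assigned the display, nets 14 − 7 = 7; deviating to no display nets 5.
Unhealthy: assigned no display, nets 5; deviating to the display nets 14 − 11 = 3.
Both types strictly prefer their assigned action; no profitable deviation.

Neither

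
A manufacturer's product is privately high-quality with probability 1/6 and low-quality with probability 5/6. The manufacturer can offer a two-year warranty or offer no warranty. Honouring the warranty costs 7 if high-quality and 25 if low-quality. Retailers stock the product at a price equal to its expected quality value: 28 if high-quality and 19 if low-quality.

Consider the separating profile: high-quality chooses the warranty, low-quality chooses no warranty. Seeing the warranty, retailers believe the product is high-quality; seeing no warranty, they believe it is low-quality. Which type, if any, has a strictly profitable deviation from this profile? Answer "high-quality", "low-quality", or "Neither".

Neither

The warranty pays 28; no warranty pays 19.
high-quality: assigned the warranty, nets 28 − 7 = 21; deviating to no warranty nets 19.
low-quality: assigned no warranty, nets 19; deviating to the warranty nets 28 − 25 = 3.
Both types strictly prefer their assigned action; no profitable deviation.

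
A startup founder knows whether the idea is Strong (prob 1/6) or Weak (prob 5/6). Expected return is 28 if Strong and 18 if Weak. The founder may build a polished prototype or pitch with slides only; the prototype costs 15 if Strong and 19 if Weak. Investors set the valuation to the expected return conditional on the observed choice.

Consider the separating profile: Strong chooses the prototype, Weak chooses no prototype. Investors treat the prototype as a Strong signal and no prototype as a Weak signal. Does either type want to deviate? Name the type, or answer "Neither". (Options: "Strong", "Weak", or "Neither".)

Strong

The prototype pays 28; no prototype pays 18.
Strong: assigned the prototype, nets 28 − 15 = 13; deviating to no prototype nets 18.
Weak: assigned no prototype, nets 18; deviating to the prototype nets 28 − 19 = 9.
The Strong type gains 5 by deviating.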